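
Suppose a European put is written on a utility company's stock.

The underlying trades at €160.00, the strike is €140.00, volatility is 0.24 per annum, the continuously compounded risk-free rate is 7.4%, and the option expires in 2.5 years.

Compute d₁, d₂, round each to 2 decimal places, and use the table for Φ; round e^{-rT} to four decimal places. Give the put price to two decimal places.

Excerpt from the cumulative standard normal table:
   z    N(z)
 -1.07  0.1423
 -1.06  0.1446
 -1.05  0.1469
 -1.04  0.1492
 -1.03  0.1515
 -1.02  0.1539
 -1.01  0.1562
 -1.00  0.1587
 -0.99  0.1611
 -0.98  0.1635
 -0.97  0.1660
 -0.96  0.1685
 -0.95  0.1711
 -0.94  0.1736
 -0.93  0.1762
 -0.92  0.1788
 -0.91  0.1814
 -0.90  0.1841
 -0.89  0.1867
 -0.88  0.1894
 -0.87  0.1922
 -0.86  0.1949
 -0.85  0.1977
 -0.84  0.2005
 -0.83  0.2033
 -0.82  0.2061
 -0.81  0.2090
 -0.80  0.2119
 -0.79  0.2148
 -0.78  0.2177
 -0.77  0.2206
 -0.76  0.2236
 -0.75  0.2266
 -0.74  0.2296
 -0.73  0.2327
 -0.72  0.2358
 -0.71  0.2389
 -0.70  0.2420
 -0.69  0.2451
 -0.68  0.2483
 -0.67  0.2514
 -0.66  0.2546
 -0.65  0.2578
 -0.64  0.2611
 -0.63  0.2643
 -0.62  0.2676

€5.76

T = 2.5;  σ√T = 0.3795
d₁ = [ln(160/140) + (0.074 + 0.24²/2)·2.5] / 0.3795 = [0.1335 + 0.2570] / 0.3795 = 1.0291 ≈ 1.03
d₂ = d₁ − σ√T = 1.0291 − 0.3795 = 0.6497 ≈ 0.65
e^(−rT) = e^(−0.074·2.5) = 0.8311
P = 140·0.8311·N(-0.65) − 160·N(-1.03) = 140·0.8311·0.2578 − 160·0.1515 = 29.9961 − 24.2400 = 5.7561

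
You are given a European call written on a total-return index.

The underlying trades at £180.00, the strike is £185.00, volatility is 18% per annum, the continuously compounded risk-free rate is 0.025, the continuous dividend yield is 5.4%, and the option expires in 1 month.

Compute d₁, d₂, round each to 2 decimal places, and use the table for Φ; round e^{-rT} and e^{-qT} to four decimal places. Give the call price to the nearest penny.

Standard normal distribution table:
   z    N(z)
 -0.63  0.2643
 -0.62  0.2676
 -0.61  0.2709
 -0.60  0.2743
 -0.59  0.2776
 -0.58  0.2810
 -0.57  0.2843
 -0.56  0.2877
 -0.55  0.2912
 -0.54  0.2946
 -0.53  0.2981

£1.54

σ√T = 0.18·√0.08333 = 0.0520
d₁ = [ln(180/185) + (0.025 − 0.054 + ½·0.18²)·0.08333] / (σ√T) = (-0.0274 − 0.0011) / 0.0520 = -0.5478 ≈ -0.55
d₂ = -0.5478 − 0.0520 = -0.5998 ≈ -0.60
e^(−qT) = e^(−0.054·0.08333) = 0.9955;  e^(−rT) = e^(−0.025·0.08333) = 0.9979
N(d₁) = N(-0.55) = 0.2912;  N(d₂) = N(-0.60) = 0.2743
C = 180·0.9955·0.2912 − 185·0.9979·0.2743 = 52.1801 − 50.6389 = 1.5412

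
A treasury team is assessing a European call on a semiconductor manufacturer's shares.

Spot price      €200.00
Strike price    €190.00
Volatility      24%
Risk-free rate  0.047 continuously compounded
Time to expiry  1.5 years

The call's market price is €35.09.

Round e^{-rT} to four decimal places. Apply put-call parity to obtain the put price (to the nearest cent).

€12.15

exp(−rT) = exp(−0.047·1.5) = 0.9319
Put-call parity: C − P = S − K·e^(−rT) = 200 − 190·0.9319 = 200 − 177.0610 = 22.9390
P = C − (C − P) = 35.09 − (22.9390) = 12.1510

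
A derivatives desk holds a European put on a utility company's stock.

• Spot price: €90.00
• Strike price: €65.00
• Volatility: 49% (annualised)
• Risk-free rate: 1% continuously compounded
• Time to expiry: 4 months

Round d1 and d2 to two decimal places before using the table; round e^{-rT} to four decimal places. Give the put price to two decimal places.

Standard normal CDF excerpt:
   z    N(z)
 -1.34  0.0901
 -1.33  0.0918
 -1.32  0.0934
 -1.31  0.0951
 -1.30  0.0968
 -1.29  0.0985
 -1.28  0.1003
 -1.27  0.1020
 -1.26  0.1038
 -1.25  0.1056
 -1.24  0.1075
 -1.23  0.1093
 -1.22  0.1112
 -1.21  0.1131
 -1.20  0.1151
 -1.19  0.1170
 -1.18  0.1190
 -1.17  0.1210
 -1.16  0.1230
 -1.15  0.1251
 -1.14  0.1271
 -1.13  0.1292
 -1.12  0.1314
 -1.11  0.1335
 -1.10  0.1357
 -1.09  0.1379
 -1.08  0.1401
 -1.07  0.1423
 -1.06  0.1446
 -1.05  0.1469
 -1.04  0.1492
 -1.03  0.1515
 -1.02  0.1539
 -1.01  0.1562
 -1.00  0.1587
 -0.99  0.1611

σ√T = 0.49 × 0.5774 = 0.2829
d₁ = [ln(90/65) + (0.01 + 0.49²/2)·0.3333] / 0.2829 = [0.3254 + 0.0433] / 0.2829 = 1.3035 ≈ 1.30
d₂ = d₁ − σ√T = 1.3035 − 0.2829 = 1.0206 ≈ 1.02
exp(−rT) = exp(−0.01·0.3333) = 0.9967
N(−d₂) = N(-1.02) = 0.1539;  N(−d₁) = N(-1.30) = 0.0968
P = 65·0.9967·0.1539 − 90·0.0968 = 9.9705 − 8.7120 = 1.2585

€1.26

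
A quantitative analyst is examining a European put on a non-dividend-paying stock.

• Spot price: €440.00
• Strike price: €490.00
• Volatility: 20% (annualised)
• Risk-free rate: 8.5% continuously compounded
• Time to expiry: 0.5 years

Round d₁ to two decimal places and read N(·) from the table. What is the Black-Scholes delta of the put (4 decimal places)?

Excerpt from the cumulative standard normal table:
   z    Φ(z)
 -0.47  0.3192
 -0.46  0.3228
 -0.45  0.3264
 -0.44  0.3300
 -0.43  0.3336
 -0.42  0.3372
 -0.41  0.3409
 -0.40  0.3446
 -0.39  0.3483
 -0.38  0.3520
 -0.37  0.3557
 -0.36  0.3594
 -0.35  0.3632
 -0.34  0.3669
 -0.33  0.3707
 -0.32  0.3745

σ√T = 0.2·√0.5 = 0.1414
ln(S/K) + (r + σ²/2)T = ln(440/490) + (0.085 + 0.2²/2)·0.5 = -0.1076 + 0.0525 = -0.0551
d₁ = -0.0551 / 0.1414 = -0.3898 ≈ -0.39
N(d₁) = N(-0.39) = 0.3483
Δ_put = N(d₁) − 1 = 0.3483 − 1 = -0.6517

-0.6517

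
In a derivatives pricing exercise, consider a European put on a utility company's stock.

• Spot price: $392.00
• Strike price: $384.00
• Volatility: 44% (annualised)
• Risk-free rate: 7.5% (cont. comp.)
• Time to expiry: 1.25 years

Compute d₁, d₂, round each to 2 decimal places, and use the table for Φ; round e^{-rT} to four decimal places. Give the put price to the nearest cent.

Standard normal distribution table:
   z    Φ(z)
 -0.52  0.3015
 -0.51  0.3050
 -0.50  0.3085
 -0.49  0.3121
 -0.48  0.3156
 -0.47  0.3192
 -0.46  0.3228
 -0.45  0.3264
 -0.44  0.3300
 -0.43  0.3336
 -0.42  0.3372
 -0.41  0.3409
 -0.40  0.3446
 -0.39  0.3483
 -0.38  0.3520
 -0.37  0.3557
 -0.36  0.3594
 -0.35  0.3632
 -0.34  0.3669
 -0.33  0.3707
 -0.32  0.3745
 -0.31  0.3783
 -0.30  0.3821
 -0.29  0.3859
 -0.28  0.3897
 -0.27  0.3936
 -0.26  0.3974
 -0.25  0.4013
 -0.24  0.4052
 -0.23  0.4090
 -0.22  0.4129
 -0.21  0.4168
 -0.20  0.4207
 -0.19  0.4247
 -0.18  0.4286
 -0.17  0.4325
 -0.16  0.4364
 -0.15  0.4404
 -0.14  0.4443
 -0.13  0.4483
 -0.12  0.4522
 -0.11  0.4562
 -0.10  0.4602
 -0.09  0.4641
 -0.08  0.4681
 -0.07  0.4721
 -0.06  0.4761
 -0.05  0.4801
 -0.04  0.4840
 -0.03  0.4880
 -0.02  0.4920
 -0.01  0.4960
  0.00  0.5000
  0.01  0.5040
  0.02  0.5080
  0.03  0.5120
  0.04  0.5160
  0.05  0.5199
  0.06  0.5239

$52.50

σ√T = 0.44·√1.25 = 0.4919
d₁ = [ln(392/384) + (0.075 + ½·0.44²)·1.25] / (σ√T) = (0.0206 + 0.2147) / 0.4919 = 0.4785 ⇒ 0.48
d₂ = 0.4785 − 0.4919 = -0.0135 ⇒ -0.01
e^(−rT) = e^(−0.075·1.25) = 0.9105
N(−d₂) = N(0.01) = 0.5040;  N(−d₁) = N(-0.48) = 0.3156
P = 384·0.9105·0.5040 − 392·0.3156 = 176.2145 − 123.7152 = 52.4993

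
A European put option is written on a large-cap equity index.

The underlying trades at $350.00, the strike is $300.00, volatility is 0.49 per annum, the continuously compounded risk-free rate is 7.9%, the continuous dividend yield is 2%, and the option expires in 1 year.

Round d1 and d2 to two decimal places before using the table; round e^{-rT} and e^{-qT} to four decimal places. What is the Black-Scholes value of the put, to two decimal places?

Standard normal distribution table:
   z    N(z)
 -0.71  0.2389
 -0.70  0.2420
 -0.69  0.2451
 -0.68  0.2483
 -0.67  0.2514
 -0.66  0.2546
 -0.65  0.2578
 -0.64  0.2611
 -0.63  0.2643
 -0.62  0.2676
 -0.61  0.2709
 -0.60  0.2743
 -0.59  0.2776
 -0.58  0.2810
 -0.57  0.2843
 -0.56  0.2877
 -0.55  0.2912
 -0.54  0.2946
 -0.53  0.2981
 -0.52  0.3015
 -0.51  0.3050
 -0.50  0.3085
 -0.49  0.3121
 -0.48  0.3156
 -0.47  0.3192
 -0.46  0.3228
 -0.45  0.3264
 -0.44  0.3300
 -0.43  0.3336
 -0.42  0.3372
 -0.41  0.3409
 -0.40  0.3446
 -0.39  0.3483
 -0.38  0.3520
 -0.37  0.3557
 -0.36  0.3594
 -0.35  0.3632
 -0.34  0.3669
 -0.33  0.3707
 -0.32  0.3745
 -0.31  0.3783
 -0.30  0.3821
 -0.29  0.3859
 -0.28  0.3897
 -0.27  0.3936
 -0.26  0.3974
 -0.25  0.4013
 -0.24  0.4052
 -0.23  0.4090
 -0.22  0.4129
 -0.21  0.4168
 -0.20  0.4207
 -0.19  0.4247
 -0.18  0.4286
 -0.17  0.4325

$32.54

σ√T = 0.49 × 1.0000 = 0.4900
d₁ = [ln(350/300) + (0.079 − 0.02 + 0.49²/2)·1] / 0.4900 = [0.1542 + 0.1790] / 0.4900 = 0.6800 ⇒ 0.68
d₂ = d₁ − σ√T = 0.6800 − 0.4900 = 0.1900 ⇒ 0.19
e^(−qT) = e^(−0.02·1) = 0.9802;  e^(−rT) = e^(−0.079·1) = 0.9240
P = 300·0.9240·N(-0.19) − 350·0.9802·N(-0.68) = 300·0.9240·0.4247 − 350·0.9802·0.2483 = 117.7268 − 85.1843 = 32.5426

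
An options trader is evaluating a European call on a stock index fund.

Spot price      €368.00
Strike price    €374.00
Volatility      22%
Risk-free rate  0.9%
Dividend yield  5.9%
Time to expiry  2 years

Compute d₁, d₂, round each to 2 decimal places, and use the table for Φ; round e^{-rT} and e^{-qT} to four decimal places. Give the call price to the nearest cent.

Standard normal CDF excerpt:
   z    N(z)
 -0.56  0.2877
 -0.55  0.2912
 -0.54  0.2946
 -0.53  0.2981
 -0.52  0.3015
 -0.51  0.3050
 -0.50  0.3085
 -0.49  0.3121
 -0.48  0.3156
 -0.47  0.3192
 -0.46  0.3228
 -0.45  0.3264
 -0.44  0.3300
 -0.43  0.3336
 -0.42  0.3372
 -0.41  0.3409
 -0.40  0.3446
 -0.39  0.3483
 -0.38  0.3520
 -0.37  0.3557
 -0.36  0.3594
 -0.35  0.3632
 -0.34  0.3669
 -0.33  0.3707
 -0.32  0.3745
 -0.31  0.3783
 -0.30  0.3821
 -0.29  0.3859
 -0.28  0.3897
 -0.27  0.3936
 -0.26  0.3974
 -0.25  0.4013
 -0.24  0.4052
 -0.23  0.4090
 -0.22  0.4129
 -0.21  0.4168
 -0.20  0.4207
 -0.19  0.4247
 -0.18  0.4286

€25.53

T = 2;  σ√T = 0.3111
d₁ = [ln(368/374) + (0.009 − 0.059 + 0.22²/2)·2] / 0.3111 = [-0.0162 − 0.0516] / 0.3111 = -0.2178 which rounds to -0.22
d₂ = d₁ − σ√T = -0.2178 − 0.3111 = -0.5290 which rounds to -0.53
e^(−qT) = e^(−0.059·2) = 0.8887;  e^(−rT) = e^(−0.009·2) = 0.9822
C = 368·0.8887·N(-0.22) − 374·0.9822·N(-0.53) = 368·0.8887·0.4129 − 374·0.9822·0.2981 = 135.0355 − 109.5049 = 25.5306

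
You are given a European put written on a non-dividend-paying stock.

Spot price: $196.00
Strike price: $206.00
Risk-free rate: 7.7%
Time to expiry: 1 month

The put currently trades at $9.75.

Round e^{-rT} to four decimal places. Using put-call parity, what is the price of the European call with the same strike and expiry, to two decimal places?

$1.07

e^(−rT) = e^(−0.077·0.08333) = 0.9936
Put-call parity: C − P = S − K·e^(−rT) = 196 − 206·0.9936 = 196 − 204.6816 = -8.6816
C = P + (C − P) = 9.75 + (-8.6816) = 1.0684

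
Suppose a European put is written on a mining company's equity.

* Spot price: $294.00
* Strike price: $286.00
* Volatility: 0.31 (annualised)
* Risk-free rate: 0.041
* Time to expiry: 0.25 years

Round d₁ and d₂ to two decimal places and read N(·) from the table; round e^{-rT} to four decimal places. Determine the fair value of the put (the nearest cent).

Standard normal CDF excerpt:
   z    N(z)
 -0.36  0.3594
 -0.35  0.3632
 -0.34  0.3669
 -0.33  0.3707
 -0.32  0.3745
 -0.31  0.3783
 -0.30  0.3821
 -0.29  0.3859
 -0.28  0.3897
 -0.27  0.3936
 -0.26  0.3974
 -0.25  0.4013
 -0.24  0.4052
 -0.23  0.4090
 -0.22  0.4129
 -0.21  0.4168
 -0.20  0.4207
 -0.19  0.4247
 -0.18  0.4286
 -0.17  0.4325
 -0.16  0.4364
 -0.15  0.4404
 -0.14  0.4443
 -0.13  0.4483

σ√T = 0.31 × 0.5000 = 0.1550
d₁ = [ln(294/286) + (0.041 + 0.31²/2)·0.25] / 0.1550 = [0.0276 + 0.0223] / 0.1550 = 0.3216 ≈ 0.32
d₂ = d₁ − σ√T = 0.3216 − 0.1550 = 0.1666 ≈ 0.17
exp(−rT) = exp(−0.041·0.25) = 0.9898
P = 286·0.9898·N(-0.17) − 294·N(-0.32) = 286·0.9898·0.4325 − 294·0.3745 = 122.4333 − 110.1030 = 12.3303

$12.33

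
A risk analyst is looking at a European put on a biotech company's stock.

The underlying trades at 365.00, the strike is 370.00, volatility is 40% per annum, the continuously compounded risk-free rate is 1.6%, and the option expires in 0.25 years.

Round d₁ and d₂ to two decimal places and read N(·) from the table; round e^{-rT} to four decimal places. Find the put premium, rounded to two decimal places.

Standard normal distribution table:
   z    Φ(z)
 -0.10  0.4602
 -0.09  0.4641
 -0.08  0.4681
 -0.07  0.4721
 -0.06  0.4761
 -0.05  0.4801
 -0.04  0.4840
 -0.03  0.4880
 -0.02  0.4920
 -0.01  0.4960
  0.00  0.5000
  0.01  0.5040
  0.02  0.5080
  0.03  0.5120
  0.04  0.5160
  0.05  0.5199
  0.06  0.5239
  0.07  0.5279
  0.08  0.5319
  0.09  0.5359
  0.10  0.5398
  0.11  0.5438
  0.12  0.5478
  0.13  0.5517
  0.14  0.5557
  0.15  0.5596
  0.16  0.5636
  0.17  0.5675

30.99

T = 0.25;  σ√T = 0.2000
d₁ = [ln(365/370) + (0.016 + 0.4²/2)·0.25] / 0.2000 = [-0.0136 + 0.0240] / 0.2000 = 0.0520 ⇒ 0.05
d₂ = d₁ − σ√T = 0.0520 − 0.2000 = -0.1480 ⇒ -0.15
e^(−rT) = e^(−0.016·0.25) = 0.9960
N(−d₂) = N(0.15) = 0.5596;  N(−d₁) = N(-0.05) = 0.4801
P = 370·0.9960·0.5596 − 365·0.4801 = 206.2238 − 175.2365 = 30.9873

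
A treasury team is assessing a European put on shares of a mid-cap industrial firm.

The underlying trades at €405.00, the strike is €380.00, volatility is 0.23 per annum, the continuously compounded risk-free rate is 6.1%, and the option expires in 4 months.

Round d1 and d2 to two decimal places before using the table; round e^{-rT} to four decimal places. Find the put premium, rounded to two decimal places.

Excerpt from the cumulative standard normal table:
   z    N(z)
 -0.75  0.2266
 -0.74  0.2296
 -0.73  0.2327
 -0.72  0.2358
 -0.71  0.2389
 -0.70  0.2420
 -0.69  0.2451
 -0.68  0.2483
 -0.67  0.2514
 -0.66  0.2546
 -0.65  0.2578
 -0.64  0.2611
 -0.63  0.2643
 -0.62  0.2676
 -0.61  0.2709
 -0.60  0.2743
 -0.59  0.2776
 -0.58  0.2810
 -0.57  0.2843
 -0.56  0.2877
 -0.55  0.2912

€7.85

T = 0.3333;  σ√T = 0.1328
d₁ = [ln(405/380) + (0.061 + 0.23²/2)·0.3333] / 0.1328 = [0.0637 + 0.0291] / 0.1328 = 0.6993 which rounds to 0.70
d₂ = d₁ − σ√T = 0.6993 − 0.1328 = 0.5665 which rounds to 0.57
exp(−rT) = exp(−0.061·0.3333) = 0.9799
N(−d₂) = N(-0.57) = 0.2843;  N(−d₁) = N(-0.70) = 0.2420
P = 380·0.9799·0.2843 − 405·0.2420 = 105.8625 − 98.0100 = 7.8525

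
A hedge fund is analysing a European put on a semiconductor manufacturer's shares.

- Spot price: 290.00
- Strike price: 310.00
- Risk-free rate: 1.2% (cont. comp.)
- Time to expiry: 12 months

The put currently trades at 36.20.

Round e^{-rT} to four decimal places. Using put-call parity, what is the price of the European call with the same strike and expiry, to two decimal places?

19.89

exp(−rT) = exp(−0.012·1) = 0.9881
Put-call parity: C − P = S − K·e^(−rT) = 290 − 310·0.9881 = 290 − 306.3110 = -16.3110
C = P + (C − P) = 36.20 + (-16.3110) = 19.8890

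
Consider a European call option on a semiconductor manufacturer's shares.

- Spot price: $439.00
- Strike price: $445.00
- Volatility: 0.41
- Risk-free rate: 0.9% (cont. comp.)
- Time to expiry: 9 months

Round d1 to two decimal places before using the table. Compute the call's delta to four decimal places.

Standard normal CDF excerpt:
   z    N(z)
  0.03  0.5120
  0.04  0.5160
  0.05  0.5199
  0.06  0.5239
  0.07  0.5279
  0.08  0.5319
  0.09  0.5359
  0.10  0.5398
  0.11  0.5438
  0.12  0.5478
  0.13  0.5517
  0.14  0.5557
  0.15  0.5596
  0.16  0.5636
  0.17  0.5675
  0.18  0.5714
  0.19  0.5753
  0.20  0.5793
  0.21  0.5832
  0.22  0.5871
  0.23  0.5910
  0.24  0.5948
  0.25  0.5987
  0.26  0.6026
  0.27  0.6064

0.5636

T = 0.75;  σ√T = 0.3551
d₁ = [ln(439/445) + (0.009 + ½·0.41²)·0.75] / (σ√T) = (-0.0136 + 0.0698) / 0.3551 = 0.1583 → 0.16
N(d₁) = N(0.16) = 0.5636
Δ_call = N(d₁) = 0.5636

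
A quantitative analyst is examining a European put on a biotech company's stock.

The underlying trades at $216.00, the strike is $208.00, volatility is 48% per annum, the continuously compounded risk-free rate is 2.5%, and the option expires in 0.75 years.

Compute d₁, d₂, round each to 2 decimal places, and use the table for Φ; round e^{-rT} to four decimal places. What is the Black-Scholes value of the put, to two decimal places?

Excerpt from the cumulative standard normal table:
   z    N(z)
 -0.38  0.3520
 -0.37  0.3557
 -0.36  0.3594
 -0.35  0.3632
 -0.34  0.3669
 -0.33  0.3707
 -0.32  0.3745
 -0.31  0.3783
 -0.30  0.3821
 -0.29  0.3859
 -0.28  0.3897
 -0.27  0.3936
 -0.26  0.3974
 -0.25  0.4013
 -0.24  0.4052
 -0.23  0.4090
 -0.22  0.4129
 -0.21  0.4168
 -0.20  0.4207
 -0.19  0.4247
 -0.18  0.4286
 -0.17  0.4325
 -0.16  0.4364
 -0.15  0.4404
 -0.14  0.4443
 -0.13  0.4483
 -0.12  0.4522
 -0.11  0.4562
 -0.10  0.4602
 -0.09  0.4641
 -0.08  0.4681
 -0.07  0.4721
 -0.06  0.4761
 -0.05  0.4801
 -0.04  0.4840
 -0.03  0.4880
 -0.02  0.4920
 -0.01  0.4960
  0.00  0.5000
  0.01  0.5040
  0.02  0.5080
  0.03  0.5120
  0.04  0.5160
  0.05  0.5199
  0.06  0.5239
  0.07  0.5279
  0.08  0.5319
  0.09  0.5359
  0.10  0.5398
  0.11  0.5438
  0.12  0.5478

$28.51

T = 0.75;  σ√T = 0.4157
d₁ = [ln(216/208) + (0.025 + 0.48²/2)·0.75] / 0.4157 = [0.0377 + 0.1051] / 0.4157 = 0.3437 ≈ 0.34
d₂ = d₁ − σ√T = 0.3437 − 0.4157 = -0.0720 ≈ -0.07
exp(−rT) = exp(−0.025·0.75) = 0.9814
N(−d₂) = N(0.07) = 0.5279;  N(−d₁) = N(-0.34) = 0.3669
P = 208·0.9814·0.5279 − 216·0.3669 = 107.7609 − 79.2504 = 28.5105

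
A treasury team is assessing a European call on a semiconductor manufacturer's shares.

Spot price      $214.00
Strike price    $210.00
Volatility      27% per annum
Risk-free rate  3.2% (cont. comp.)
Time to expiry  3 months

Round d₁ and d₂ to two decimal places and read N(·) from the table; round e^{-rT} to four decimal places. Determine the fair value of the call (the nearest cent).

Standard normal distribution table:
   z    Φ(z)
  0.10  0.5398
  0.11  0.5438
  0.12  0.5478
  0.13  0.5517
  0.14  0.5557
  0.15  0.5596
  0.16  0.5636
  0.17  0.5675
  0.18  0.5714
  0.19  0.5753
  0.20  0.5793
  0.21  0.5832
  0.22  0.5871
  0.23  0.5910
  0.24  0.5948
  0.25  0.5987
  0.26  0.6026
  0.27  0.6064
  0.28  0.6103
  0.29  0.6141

σ√T = 0.27·√0.25 = 0.1350
d₁ = [ln(214/210) + (0.032 + ½·0.27²)·0.25] / (σ√T) = (0.0189 + 0.0171) / 0.1350 = 0.2665 ⇒ 0.27
d₂ = 0.2665 − 0.1350 = 0.1315 ⇒ 0.13
exp(−rT) = exp(−0.032·0.25) = 0.9920
C = 214·N(0.27) − 210·0.9920·N(0.13) = 214·0.6064 − 210·0.9920·0.5517 = 129.7696 − 114.9301 = 14.8395

$14.84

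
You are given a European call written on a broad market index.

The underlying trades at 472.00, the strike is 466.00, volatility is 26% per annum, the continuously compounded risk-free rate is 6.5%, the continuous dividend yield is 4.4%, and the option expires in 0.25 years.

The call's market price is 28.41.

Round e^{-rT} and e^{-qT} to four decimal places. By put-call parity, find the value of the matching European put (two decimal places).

e^(−qT) = e^(−0.044·0.25) = 0.9891;  e^(−rT) = e^(−0.065·0.25) = 0.9839
Put-call parity: C − P = S·e^(−qT) − K·e^(−rT) = 472·0.9891 − 466·0.9839 = 466.8552 − 458.4974 = 8.3578
P = C − (C − P) = 28.41 − (8.3578) = 20.0522

20.05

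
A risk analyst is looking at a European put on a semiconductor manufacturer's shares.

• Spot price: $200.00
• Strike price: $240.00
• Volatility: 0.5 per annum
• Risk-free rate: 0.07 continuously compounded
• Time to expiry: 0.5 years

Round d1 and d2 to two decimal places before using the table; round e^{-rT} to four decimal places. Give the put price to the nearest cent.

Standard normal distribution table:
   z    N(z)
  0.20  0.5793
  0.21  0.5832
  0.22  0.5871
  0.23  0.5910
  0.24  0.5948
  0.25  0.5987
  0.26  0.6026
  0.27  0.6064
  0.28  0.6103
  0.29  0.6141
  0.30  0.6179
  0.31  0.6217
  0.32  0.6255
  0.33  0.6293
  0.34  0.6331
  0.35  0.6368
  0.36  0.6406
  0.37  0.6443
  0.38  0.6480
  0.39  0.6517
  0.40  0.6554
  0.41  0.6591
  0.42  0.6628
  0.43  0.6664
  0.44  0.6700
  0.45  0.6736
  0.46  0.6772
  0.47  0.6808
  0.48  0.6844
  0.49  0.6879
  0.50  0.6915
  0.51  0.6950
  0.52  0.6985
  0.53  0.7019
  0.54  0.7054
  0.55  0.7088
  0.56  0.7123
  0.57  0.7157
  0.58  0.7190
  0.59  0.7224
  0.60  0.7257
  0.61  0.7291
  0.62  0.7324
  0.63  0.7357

σ√T = 0.5·√0.5 = 0.3536
d₁ = [ln(200/240) + (0.07 + 0.5²/2)·0.5] / 0.3536 = [-0.1823 + 0.0975] / 0.3536 = -0.2399 ≈ -0.24
d₂ = d₁ − σ√T = -0.2399 − 0.3536 = -0.5935 ≈ -0.59
e^(−rT) = e^(−0.07·0.5) = 0.9656
N(−d₂) = N(0.59) = 0.7224;  N(−d₁) = N(0.24) = 0.5948
P = 240·0.9656·0.7224 − 200·0.5948 = 167.4119 − 118.9600 = 48.4519

$48.45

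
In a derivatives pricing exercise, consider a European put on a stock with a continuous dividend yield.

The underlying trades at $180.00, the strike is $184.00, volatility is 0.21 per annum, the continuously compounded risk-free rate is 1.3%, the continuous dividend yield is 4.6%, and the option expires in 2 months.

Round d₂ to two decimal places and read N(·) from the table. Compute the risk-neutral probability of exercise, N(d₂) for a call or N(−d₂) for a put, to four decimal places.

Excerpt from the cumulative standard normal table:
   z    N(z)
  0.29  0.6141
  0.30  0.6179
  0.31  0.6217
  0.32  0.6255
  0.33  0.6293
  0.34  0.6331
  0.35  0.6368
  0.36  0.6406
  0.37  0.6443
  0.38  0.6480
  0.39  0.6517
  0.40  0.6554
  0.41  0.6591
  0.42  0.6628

σ√T = 0.21·√0.1667 = 0.0857
d₁ = [ln(180/184) + (0.013 − 0.046 + 0.21²/2)·0.1667] / 0.0857 = [-0.0220 − 0.0018] / 0.0857 = -0.2777 ⇒ -0.28
d₂ = d₁ − σ√T = -0.2777 − 0.0857 = -0.3634 ⇒ -0.36
Pr(exercise) under Q = N(−d₂) = N(0.36) = 0.6406

0.6406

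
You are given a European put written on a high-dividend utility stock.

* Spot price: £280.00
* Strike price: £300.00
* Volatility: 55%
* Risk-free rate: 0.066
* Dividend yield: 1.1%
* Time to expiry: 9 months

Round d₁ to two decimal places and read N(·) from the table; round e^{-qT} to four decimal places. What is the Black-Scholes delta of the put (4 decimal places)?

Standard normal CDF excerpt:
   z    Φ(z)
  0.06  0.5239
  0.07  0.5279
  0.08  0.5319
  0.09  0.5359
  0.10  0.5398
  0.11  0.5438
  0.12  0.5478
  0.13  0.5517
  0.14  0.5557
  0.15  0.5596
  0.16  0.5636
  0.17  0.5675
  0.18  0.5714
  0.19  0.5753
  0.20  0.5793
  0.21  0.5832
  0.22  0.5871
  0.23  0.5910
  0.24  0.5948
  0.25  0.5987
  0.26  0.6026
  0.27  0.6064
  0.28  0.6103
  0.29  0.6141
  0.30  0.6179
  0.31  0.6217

T = 0.75;  σ√T = 0.4763
d₁ = [ln(280/300) + (0.066 − 0.011 + 0.55²/2)·0.75] / 0.4763 = [-0.0690 + 0.1547] / 0.4763 = 0.1799 ≈ 0.18
N(d₁) = N(0.18) = 0.5714
Δ_put = exp(−qT)·(N(d₁) − 1) = 0.9918·(0.5714 − 1) = -0.4251

-0.4251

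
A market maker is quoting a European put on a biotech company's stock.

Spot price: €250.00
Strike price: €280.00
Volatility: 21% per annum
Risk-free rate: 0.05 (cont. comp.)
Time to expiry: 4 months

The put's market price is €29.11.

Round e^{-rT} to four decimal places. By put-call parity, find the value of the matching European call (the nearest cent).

e^(−rT) = e^(−0.05·0.3333) = 0.9835
Put-call parity: C − P = S − K·e^(−rT) = 250 − 280·0.9835 = 250 − 275.3800 = -25.3800
C = P + (C − P) = 29.11 + (-25.3800) = 3.7300

€3.73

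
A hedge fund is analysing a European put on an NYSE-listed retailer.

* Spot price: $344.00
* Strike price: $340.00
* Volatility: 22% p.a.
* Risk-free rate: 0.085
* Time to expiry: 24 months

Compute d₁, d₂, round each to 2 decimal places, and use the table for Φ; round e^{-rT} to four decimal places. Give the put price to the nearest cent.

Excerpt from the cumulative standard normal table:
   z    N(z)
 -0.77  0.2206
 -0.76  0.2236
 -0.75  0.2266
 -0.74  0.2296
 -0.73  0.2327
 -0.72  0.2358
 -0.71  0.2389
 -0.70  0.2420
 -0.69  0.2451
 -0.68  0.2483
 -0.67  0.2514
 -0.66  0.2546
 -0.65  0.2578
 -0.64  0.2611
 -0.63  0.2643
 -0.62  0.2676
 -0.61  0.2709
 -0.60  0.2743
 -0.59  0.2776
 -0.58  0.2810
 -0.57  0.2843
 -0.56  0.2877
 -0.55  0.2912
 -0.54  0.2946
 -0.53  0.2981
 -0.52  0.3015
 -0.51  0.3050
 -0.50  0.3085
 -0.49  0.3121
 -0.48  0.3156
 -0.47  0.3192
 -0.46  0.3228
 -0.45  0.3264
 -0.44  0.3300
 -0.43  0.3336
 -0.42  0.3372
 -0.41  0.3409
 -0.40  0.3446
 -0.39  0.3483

σ√T = 0.22·√2 = 0.3111
d₁ = [ln(344/340) + (0.085 + 0.22²/2)·2] / 0.3111 = [0.0117 + 0.2184] / 0.3111 = 0.7396 → 0.74
d₂ = d₁ − σ√T = 0.7396 − 0.3111 = 0.4284 → 0.43
e^(−rT) = e^(−0.085·2) = 0.8437
P = 340·0.8437·N(-0.43) − 344·N(-0.74) = 340·0.8437·0.3336 − 344·0.2296 = 95.6958 − 78.9824 = 16.7134

$16.71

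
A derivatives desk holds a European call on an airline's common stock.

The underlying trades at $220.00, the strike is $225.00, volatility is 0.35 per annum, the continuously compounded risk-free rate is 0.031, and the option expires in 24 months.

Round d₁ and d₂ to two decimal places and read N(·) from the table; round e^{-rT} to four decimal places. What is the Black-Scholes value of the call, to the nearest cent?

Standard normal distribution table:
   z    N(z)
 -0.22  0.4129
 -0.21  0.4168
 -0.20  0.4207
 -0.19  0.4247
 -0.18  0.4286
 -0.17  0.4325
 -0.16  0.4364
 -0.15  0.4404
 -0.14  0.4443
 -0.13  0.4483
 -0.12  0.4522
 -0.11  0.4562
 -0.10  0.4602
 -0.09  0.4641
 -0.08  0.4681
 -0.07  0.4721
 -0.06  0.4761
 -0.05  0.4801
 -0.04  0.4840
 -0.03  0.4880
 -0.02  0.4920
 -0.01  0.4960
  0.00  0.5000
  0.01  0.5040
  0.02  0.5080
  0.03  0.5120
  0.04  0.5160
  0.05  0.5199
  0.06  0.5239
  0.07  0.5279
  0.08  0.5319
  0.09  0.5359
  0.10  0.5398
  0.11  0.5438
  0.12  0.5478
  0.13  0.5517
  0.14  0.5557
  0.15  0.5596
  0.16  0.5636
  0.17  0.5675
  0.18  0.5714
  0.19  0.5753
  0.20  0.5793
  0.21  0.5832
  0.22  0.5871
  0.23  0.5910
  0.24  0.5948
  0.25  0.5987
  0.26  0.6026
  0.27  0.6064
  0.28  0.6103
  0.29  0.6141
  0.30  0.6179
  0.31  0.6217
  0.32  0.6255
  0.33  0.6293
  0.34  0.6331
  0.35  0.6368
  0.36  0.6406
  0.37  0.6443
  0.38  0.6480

$46.98

σ√T = 0.35·√2 = 0.4950
d₁ = [ln(220/225) + (0.031 + 0.35²/2)·2] / 0.4950 = [-0.0225 + 0.1845] / 0.4950 = 0.3273 ⇒ 0.33
d₂ = d₁ − σ√T = 0.3273 − 0.4950 = -0.1676 ⇒ -0.17
e^(−rT) = e^(−0.031·2) = 0.9399
C = 220·N(0.33) − 225·0.9399·N(-0.17) = 220·0.6293 − 225·0.9399·0.4325 = 138.4460 − 91.4640 = 46.9820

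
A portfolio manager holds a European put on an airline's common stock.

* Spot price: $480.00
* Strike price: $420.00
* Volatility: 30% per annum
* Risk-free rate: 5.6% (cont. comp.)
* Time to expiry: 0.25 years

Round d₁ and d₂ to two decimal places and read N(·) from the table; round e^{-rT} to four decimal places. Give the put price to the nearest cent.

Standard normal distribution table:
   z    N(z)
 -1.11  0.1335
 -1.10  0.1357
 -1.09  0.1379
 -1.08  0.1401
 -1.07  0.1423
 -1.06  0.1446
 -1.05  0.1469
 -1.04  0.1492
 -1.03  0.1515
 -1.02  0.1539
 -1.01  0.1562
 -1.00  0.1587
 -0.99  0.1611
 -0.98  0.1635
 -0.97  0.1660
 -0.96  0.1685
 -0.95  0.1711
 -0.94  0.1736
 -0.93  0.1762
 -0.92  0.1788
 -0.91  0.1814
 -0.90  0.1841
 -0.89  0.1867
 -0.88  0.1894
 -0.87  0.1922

$5.72

σ√T = 0.3·√0.25 = 0.1500
d₁ = [ln(480/420) + (0.056 + 0.3²/2)·0.25] / 0.1500 = [0.1335 + 0.0253] / 0.1500 = 1.0585 which rounds to 1.06
d₂ = d₁ − σ√T = 1.0585 − 0.1500 = 0.9085 which rounds to 0.91
e^(−rT) = e^(−0.056·0.25) = 0.9861
N(−d₂) = N(-0.91) = 0.1814;  N(−d₁) = N(-1.06) = 0.1446
P = 420·0.9861·0.1814 − 480·0.1446 = 75.1290 − 69.4080 = 5.7210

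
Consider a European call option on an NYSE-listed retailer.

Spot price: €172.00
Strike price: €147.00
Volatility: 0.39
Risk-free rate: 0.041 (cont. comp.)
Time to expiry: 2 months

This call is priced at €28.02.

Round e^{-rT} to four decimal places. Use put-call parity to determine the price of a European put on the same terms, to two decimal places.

e^(−rT) = e^(−0.041·0.1667) = 0.9932
Put-call parity: C − P = S − K·e^(−rT) = 172 − 147·0.9932 = 172 − 146.0004 = 25.9996
P = C − (C − P) = 28.02 − (25.9996) = 2.0204

€2.02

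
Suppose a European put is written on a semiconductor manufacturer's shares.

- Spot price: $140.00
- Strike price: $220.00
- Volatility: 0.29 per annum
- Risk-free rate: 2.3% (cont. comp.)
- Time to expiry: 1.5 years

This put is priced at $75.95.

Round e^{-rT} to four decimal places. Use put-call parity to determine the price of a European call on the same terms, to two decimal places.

exp(−rT) = exp(−0.023·1.5) = 0.9661
Put-call parity: C − P = S − K·e^(−rT) = 140 − 220·0.9661 = 140 − 212.5420 = -72.5420
C = P + (C − P) = 75.95 + (-72.5420) = 3.4080

$3.41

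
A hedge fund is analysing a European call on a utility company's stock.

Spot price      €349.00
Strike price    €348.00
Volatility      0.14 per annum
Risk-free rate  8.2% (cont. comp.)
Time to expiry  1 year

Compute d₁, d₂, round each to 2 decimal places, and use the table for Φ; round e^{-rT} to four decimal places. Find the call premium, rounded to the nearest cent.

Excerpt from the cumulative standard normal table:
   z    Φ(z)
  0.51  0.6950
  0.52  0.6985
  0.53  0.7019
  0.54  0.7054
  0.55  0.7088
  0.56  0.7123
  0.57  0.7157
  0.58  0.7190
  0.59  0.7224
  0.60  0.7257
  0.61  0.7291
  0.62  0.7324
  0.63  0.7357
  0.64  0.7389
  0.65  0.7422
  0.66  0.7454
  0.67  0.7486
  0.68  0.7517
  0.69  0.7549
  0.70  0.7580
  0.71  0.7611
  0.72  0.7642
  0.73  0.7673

€36.18

T = 1;  σ√T = 0.1400
d₁ = [ln(349/348) + (0.082 + 0.14²/2)·1] / 0.1400 = [0.0029 + 0.0918] / 0.1400 = 0.6762 which rounds to 0.68
d₂ = d₁ − σ√T = 0.6762 − 0.1400 = 0.5362 which rounds to 0.54
e^(−rT) = e^(−0.082·1) = 0.9213
N(d₁) = N(0.68) = 0.7517;  N(d₂) = N(0.54) = 0.7054
C = 349·0.7517 − 348·0.9213·0.7054 = 262.3433 − 226.1600 = 36.1833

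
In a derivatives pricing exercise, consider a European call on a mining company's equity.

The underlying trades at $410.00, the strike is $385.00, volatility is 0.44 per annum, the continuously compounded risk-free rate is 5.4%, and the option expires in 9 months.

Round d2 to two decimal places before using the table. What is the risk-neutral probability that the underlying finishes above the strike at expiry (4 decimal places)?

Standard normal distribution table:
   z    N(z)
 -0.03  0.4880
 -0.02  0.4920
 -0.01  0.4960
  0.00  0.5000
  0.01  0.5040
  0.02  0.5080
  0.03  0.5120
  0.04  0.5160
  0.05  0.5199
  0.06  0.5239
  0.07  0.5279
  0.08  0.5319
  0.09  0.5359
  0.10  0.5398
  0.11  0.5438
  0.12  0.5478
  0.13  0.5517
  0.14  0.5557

σ√T = 0.44·√0.75 = 0.3811
d₁ = [ln(410/385) + (0.054 + 0.44²/2)·0.75] / 0.3811 = [0.0629 + 0.1131] / 0.3811 = 0.4619 → 0.46
d₂ = d₁ − σ√T = 0.4619 − 0.3811 = 0.0809 → 0.08
Risk-neutral Pr[S_T > K] = N(d₂) = N(0.08) = 0.5319

0.5319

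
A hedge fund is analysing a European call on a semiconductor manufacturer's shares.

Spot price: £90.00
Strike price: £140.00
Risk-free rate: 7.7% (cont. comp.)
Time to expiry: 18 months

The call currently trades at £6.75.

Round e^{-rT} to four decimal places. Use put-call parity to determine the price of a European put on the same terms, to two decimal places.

e^(−rT) = e^(−0.077·1.5) = 0.8909
Put-call parity: C − P = S − K·e^(−rT) = 90 − 140·0.8909 = 90 − 124.7260 = -34.7260
P = C − (C − P) = 6.75 − (-34.7260) = 41.4760

£41.48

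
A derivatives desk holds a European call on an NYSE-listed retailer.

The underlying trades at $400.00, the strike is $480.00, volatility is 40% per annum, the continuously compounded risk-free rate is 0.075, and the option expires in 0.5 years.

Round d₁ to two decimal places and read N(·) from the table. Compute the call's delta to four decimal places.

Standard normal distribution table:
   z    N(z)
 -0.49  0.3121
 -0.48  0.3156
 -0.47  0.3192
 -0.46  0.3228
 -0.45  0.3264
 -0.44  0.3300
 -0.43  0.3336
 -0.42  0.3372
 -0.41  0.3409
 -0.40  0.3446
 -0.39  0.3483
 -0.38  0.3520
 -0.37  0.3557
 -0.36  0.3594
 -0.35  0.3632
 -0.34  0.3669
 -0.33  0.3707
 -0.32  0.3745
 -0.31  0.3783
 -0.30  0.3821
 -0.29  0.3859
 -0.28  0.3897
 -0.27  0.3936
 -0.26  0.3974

σ√T = 0.4 × 0.7071 = 0.2828
d₁ = [ln(400/480) + (0.075 + 0.4²/2)·0.5] / 0.2828 = [-0.1823 + 0.0775] / 0.2828 = -0.3706 ⇒ -0.37
N(d₁) = N(-0.37) = 0.3557
Δ_call = N(d₁) = 0.3557

0.3557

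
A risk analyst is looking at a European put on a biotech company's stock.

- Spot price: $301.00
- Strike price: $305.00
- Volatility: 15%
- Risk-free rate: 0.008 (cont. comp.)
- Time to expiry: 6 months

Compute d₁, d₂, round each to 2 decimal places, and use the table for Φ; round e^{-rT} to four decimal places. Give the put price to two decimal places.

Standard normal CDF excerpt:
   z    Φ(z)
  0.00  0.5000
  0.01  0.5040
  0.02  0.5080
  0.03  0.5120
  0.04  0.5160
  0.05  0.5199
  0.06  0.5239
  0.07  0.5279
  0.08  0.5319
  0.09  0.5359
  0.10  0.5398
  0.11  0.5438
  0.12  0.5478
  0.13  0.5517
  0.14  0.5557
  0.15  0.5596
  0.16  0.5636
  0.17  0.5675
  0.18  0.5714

$14.70

σ√T = 0.15·√0.5 = 0.1061
d₁ = [ln(301/305) + (0.008 + 0.15²/2)·0.5] / 0.1061 = [-0.0132 + 0.0096] / 0.1061 = -0.0337 ⇒ -0.03
d₂ = d₁ − σ√T = -0.0337 − 0.1061 = -0.1398 ⇒ -0.14
e^(−rT) = e^(−0.008·0.5) = 0.9960
N(−d₂) = N(0.14) = 0.5557;  N(−d₁) = N(0.03) = 0.5120
P = 305·0.9960·0.5557 − 301·0.5120 = 168.8105 − 154.1120 = 14.6985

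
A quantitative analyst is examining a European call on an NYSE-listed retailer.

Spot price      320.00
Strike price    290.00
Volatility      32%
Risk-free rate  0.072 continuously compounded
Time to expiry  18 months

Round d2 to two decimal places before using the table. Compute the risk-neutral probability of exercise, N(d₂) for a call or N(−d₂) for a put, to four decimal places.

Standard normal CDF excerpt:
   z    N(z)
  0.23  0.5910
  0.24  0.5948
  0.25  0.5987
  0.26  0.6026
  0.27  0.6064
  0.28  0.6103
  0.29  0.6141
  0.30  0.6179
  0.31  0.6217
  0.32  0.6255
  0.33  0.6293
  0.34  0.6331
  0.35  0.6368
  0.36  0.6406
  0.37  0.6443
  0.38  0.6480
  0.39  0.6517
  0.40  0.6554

0.6293

σ√T = 0.32 × 1.2247 = 0.3919
ln(S/K) + (r + σ²/2)T = ln(320/290) + (0.072 + 0.32²/2)·1.5 = 0.0984 + 0.1848 = 0.2832
d₁ = 0.2832 / 0.3919 = 0.7227 which rounds to 0.72
d₂ = d₁ − σ√T = 0.7227 − 0.3919 = 0.3308 which rounds to 0.33
Pr(exercise) under Q = N(d₂) = 0.6293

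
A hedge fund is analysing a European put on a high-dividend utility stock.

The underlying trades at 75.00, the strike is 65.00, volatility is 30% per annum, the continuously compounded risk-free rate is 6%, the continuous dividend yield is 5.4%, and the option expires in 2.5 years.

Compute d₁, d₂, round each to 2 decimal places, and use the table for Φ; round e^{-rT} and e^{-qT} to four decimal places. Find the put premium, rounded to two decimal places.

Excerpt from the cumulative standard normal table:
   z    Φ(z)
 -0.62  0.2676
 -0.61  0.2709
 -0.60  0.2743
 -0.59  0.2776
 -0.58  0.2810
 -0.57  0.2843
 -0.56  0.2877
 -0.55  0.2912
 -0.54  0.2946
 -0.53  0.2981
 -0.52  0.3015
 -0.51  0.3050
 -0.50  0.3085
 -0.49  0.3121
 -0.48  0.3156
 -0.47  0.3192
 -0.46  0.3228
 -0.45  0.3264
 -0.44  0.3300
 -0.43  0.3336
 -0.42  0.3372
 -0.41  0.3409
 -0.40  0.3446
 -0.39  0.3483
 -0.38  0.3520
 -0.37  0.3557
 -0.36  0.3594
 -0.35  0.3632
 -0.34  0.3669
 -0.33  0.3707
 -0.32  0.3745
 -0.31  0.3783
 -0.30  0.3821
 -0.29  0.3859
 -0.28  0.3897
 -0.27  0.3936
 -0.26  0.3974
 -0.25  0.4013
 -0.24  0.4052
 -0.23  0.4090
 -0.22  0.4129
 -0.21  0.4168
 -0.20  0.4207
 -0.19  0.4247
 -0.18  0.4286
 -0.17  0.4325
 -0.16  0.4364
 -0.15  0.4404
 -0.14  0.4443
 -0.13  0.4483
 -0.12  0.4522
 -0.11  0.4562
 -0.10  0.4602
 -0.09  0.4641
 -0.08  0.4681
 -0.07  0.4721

σ√T = 0.3·√2.5 = 0.4743
d₁ = [ln(75/65) + (0.06 − 0.054 + 0.3²/2)·2.5] / 0.4743 = [0.1431 + 0.1275] / 0.4743 = 0.5705 ≈ 0.57
d₂ = d₁ − σ√T = 0.5705 − 0.4743 = 0.0961 ≈ 0.10
exp(−qT) = exp(−0.054·2.5) = 0.8737;  exp(−rT) = exp(−0.06·2.5) = 0.8607
P = 65·0.8607·N(-0.10) − 75·0.8737·N(-0.57) = 65·0.8607·0.4602 − 75·0.8737·0.2843 = 25.7461 − 18.6295 = 7.1167

7.12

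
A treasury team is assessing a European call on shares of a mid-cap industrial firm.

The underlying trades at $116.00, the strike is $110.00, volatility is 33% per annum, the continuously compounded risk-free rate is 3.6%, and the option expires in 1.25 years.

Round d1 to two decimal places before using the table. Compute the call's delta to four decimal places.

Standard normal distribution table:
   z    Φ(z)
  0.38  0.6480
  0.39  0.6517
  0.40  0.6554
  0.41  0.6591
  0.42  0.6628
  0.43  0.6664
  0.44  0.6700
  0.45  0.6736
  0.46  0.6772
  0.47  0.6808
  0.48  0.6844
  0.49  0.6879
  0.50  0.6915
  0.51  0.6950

σ√T = 0.33·√1.25 = 0.3690
d₁ = [ln(116/110) + (0.036 + 0.33²/2)·1.25] / 0.3690 = [0.0531 + 0.1131] / 0.3690 = 0.4504 ⇒ 0.45
N(d₁) = N(0.45) = 0.6736
Δ_call = N(d₁) = 0.6736

0.6736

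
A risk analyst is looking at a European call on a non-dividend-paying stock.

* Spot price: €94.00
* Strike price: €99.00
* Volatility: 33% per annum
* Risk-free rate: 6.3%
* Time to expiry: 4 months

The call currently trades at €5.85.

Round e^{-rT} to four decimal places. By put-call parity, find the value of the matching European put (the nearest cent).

€8.79

e^(−rT) = e^(−0.063·0.3333) = 0.9792
Put-call parity: C − P = S − K·e^(−rT) = 94 − 99·0.9792 = 94 − 96.9408 = -2.9408
P = C − (C − P) = 5.85 − (-2.9408) = 8.7908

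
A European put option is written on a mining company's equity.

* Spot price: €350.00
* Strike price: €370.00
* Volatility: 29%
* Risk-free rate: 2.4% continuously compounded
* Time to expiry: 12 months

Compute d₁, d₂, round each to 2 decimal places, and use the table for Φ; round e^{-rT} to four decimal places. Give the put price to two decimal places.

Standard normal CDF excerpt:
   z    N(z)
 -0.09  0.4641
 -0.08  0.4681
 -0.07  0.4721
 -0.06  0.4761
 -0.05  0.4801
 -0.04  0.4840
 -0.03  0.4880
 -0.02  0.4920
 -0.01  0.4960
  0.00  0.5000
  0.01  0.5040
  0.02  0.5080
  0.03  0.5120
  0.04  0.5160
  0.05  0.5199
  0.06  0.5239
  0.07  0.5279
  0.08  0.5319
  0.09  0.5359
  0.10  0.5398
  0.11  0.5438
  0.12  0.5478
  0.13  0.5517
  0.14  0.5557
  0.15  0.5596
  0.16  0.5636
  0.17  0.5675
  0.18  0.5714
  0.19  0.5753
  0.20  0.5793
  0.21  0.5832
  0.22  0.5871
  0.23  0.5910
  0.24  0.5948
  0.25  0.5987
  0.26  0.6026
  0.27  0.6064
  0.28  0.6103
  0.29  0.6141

T = 1;  σ√T = 0.2900
d₁ = [ln(350/370) + (0.024 + 0.29²/2)·1] / 0.2900 = [-0.0556 + 0.0660] / 0.2900 = 0.0361 which rounds to 0.04
d₂ = d₁ − σ√T = 0.0361 − 0.2900 = -0.2539 which rounds to -0.25
exp(−rT) = exp(−0.024·1) = 0.9763
P = 370·0.9763·N(0.25) − 350·N(-0.04) = 370·0.9763·0.5987 − 350·0.4840 = 216.2690 − 169.4000 = 46.8690

€46.87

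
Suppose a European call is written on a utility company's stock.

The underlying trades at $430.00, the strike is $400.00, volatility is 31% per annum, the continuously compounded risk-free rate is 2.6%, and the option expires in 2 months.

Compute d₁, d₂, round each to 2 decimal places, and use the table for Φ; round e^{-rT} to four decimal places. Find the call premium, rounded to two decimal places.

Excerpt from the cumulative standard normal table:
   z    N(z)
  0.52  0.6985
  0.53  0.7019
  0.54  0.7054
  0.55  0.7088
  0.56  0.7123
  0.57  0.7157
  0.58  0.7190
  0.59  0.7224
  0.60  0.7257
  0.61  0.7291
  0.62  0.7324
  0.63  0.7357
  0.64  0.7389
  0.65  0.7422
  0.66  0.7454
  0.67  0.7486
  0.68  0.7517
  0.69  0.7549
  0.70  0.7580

σ√T = 0.31 × 0.4082 = 0.1266
d₁ = [ln(430/400) + (0.026 + 0.31²/2)·0.1667] / 0.1266 = [0.0723 + 0.0123] / 0.1266 = 0.6690 ⇒ 0.67
d₂ = d₁ − σ√T = 0.6690 − 0.1266 = 0.5424 ⇒ 0.54
e^(−rT) = e^(−0.026·0.1667) = 0.9957
C = 430·N(0.67) − 400·0.9957·N(0.54) = 430·0.7486 − 400·0.9957·0.7054 = 321.8980 − 280.9467 = 40.9513

$40.95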